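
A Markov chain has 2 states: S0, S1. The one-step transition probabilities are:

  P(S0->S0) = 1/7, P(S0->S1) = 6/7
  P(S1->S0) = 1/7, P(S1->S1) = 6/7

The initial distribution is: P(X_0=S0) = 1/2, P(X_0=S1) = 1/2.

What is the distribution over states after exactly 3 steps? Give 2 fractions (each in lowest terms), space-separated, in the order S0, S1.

Answer: 1/7 6/7

Derivation:
Propagating the distribution step by step (d_{t+1} = d_t * P):
d_0 = (S0=1/2, S1=1/2)
  d_1[S0] = 1/2*1/7 + 1/2*1/7 = 1/7
  d_1[S1] = 1/2*6/7 + 1/2*6/7 = 6/7
d_1 = (S0=1/7, S1=6/7)
  d_2[S0] = 1/7*1/7 + 6/7*1/7 = 1/7
  d_2[S1] = 1/7*6/7 + 6/7*6/7 = 6/7
d_2 = (S0=1/7, S1=6/7)
  d_3[S0] = 1/7*1/7 + 6/7*1/7 = 1/7
  d_3[S1] = 1/7*6/7 + 6/7*6/7 = 6/7
d_3 = (S0=1/7, S1=6/7)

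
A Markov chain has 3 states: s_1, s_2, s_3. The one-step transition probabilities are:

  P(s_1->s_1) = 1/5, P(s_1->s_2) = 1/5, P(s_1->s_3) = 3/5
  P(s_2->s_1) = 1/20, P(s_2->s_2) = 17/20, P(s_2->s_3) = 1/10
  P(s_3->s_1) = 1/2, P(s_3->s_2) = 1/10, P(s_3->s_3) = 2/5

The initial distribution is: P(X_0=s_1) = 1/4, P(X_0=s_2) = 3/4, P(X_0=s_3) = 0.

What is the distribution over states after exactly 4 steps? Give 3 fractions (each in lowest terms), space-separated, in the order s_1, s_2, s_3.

Propagating the distribution step by step (d_{t+1} = d_t * P):
d_0 = (s_1=1/4, s_2=3/4, s_3=0)
  d_1[s_1] = 1/4*1/5 + 3/4*1/20 + 0*1/2 = 7/80
  d_1[s_2] = 1/4*1/5 + 3/4*17/20 + 0*1/10 = 11/16
  d_1[s_3] = 1/4*3/5 + 3/4*1/10 + 0*2/5 = 9/40
d_1 = (s_1=7/80, s_2=11/16, s_3=9/40)
  d_2[s_1] = 7/80*1/5 + 11/16*1/20 + 9/40*1/2 = 263/1600
  d_2[s_2] = 7/80*1/5 + 11/16*17/20 + 9/40*1/10 = 999/1600
  d_2[s_3] = 7/80*3/5 + 11/16*1/10 + 9/40*2/5 = 169/800
d_2 = (s_1=263/1600, s_2=999/1600, s_3=169/800)
  d_3[s_1] = 263/1600*1/5 + 999/1600*1/20 + 169/800*1/2 = 5431/32000
  d_3[s_2] = 263/1600*1/5 + 999/1600*17/20 + 169/800*1/10 = 18711/32000
  d_3[s_3] = 263/1600*3/5 + 999/1600*1/10 + 169/800*2/5 = 3929/16000
d_3 = (s_1=5431/32000, s_2=18711/32000, s_3=3929/16000)
  d_4[s_1] = 5431/32000*1/5 + 18711/32000*1/20 + 3929/16000*1/2 = 23803/128000
  d_4[s_2] = 5431/32000*1/5 + 18711/32000*17/20 + 3929/16000*1/10 = 355527/640000
  d_4[s_3] = 5431/32000*3/5 + 18711/32000*1/10 + 3929/16000*2/5 = 82729/320000
d_4 = (s_1=23803/128000, s_2=355527/640000, s_3=82729/320000)

Answer: 23803/128000 355527/640000 82729/320000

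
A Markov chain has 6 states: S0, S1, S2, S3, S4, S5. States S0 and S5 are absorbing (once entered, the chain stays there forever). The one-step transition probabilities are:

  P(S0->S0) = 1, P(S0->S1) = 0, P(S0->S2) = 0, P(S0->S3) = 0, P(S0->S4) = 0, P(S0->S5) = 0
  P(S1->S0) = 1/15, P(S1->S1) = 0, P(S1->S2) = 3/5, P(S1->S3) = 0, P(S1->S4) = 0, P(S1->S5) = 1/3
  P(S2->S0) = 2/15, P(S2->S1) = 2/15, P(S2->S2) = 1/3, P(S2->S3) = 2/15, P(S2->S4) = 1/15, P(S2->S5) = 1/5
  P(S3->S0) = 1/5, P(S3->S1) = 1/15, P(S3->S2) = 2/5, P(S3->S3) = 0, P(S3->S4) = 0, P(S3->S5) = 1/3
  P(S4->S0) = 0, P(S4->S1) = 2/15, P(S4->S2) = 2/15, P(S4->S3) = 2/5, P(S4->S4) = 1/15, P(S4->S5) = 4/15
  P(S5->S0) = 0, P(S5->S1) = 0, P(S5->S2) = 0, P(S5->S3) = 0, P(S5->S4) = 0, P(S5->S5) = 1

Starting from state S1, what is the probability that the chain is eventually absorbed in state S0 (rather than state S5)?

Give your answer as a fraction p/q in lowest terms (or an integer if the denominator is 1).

Let a_i = P(absorbed in S0 | start in state i).
Boundary conditions: a_S0 = 1, a_S5 = 0.
For each transient state i, a_i = sum_j P(i->j) * a_j:
  a_S1 = 1/15*a_S0 + 0*a_S1 + 3/5*a_S2 + 0*a_S3 + 0*a_S4 + 1/3*a_S5
  a_S2 = 2/15*a_S0 + 2/15*a_S1 + 1/3*a_S2 + 2/15*a_S3 + 1/15*a_S4 + 1/5*a_S5
  a_S3 = 1/5*a_S0 + 1/15*a_S1 + 2/5*a_S2 + 0*a_S3 + 0*a_S4 + 1/3*a_S5
  a_S4 = 0*a_S0 + 2/15*a_S1 + 2/15*a_S2 + 2/5*a_S3 + 1/15*a_S4 + 4/15*a_S5

Substituting a_S0 = 1 and a_S5 = 0, rearrange to (I - Q) a = r where r[i] = P(i -> S0):
  [1, -3/5, 0, 0] . (a_S1, a_S2, a_S3, a_S4) = 1/15
  [-2/15, 2/3, -2/15, -1/15] . (a_S1, a_S2, a_S3, a_S4) = 2/15
  [-1/15, -2/5, 1, 0] . (a_S1, a_S2, a_S3, a_S4) = 1/5
  [-2/15, -2/15, -2/5, 14/15] . (a_S1, a_S2, a_S3, a_S4) = 0

Solving yields:
  a_S1 = 1094/3939
  a_S2 = 4157/11817
  a_S3 = 1415/3939
  a_S4 = 2882/11817

Starting state is S1, so the absorption probability is a_S1 = 1094/3939.

Answer: 1094/3939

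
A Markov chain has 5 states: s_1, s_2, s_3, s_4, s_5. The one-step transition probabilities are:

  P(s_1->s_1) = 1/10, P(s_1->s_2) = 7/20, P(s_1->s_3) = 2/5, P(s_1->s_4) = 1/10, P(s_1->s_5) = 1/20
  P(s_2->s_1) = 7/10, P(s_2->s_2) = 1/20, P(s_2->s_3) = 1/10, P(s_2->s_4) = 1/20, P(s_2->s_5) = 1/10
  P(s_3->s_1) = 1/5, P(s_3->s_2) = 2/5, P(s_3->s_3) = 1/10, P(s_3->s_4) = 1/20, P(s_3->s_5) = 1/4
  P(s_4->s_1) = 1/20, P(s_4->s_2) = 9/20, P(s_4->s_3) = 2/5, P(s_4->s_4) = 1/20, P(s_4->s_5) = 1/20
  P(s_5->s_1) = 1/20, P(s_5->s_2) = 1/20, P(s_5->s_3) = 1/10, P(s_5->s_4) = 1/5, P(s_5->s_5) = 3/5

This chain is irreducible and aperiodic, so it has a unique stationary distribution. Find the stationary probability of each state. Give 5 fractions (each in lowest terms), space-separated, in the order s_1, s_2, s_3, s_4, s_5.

The stationary distribution satisfies pi = pi * P, i.e.:
  pi_s_1 = 1/10*pi_s_1 + 7/10*pi_s_2 + 1/5*pi_s_3 + 1/20*pi_s_4 + 1/20*pi_s_5
  pi_s_2 = 7/20*pi_s_1 + 1/20*pi_s_2 + 2/5*pi_s_3 + 9/20*pi_s_4 + 1/20*pi_s_5
  pi_s_3 = 2/5*pi_s_1 + 1/10*pi_s_2 + 1/10*pi_s_3 + 2/5*pi_s_4 + 1/10*pi_s_5
  pi_s_4 = 1/10*pi_s_1 + 1/20*pi_s_2 + 1/20*pi_s_3 + 1/20*pi_s_4 + 1/5*pi_s_5
  pi_s_5 = 1/20*pi_s_1 + 1/10*pi_s_2 + 1/4*pi_s_3 + 1/20*pi_s_4 + 3/5*pi_s_5
with normalization: pi_s_1 + pi_s_2 + pi_s_3 + pi_s_4 + pi_s_5 = 1.

Using the first 4 balance equations plus normalization, the linear system A*pi = b is:
  [-9/10, 7/10, 1/5, 1/20, 1/20] . pi = 0
  [7/20, -19/20, 2/5, 9/20, 1/20] . pi = 0
  [2/5, 1/10, -9/10, 2/5, 1/10] . pi = 0
  [1/10, 1/20, 1/20, -19/20, 1/5] . pi = 0
  [1, 1, 1, 1, 1] . pi = 1

Solving yields:
  pi_s_1 = 2171/8923
  pi_s_2 = 2071/8923
  pi_s_3 = 1801/8923
  pi_s_4 = 858/8923
  pi_s_5 = 2022/8923

Verification (pi * P):
  2171/8923*1/10 + 2071/8923*7/10 + 1801/8923*1/5 + 858/8923*1/20 + 2022/8923*1/20 = 2171/8923 = pi_s_1  (ok)
  2171/8923*7/20 + 2071/8923*1/20 + 1801/8923*2/5 + 858/8923*9/20 + 2022/8923*1/20 = 2071/8923 = pi_s_2  (ok)
  2171/8923*2/5 + 2071/8923*1/10 + 1801/8923*1/10 + 858/8923*2/5 + 2022/8923*1/10 = 1801/8923 = pi_s_3  (ok)
  2171/8923*1/10 + 2071/8923*1/20 + 1801/8923*1/20 + 858/8923*1/20 + 2022/8923*1/5 = 858/8923 = pi_s_4  (ok)
  2171/8923*1/20 + 2071/8923*1/10 + 1801/8923*1/4 + 858/8923*1/20 + 2022/8923*3/5 = 2022/8923 = pi_s_5  (ok)

Answer: 2171/8923 2071/8923 1801/8923 858/8923 2022/8923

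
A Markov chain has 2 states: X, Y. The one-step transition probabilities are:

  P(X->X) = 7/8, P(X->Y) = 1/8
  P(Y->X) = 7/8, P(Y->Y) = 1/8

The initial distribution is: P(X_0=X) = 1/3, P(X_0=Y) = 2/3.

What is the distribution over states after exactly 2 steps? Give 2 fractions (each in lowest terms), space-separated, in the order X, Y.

Answer: 7/8 1/8

Derivation:
Propagating the distribution step by step (d_{t+1} = d_t * P):
d_0 = (X=1/3, Y=2/3)
  d_1[X] = 1/3*7/8 + 2/3*7/8 = 7/8
  d_1[Y] = 1/3*1/8 + 2/3*1/8 = 1/8
d_1 = (X=7/8, Y=1/8)
  d_2[X] = 7/8*7/8 + 1/8*7/8 = 7/8
  d_2[Y] = 7/8*1/8 + 1/8*1/8 = 1/8
d_2 = (X=7/8, Y=1/8)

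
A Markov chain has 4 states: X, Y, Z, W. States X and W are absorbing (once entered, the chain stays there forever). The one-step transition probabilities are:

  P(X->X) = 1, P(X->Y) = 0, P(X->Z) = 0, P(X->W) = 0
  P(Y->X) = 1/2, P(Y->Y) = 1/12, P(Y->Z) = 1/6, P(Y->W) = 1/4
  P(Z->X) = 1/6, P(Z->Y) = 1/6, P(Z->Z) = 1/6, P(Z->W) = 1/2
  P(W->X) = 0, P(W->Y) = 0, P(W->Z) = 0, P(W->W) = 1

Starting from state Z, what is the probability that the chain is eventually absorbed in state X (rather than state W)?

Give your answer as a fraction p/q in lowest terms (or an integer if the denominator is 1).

Answer: 17/53

Derivation:
Let a_i = P(absorbed in X | start in state i).
Boundary conditions: a_X = 1, a_W = 0.
For each transient state i, a_i = sum_j P(i->j) * a_j:
  a_Y = 1/2*a_X + 1/12*a_Y + 1/6*a_Z + 1/4*a_W
  a_Z = 1/6*a_X + 1/6*a_Y + 1/6*a_Z + 1/2*a_W

Substituting a_X = 1 and a_W = 0, rearrange to (I - Q) a = r where r[i] = P(i -> X):
  [11/12, -1/6] . (a_Y, a_Z) = 1/2
  [-1/6, 5/6] . (a_Y, a_Z) = 1/6

Solving yields:
  a_Y = 32/53
  a_Z = 17/53

Starting state is Z, so the absorption probability is a_Z = 17/53.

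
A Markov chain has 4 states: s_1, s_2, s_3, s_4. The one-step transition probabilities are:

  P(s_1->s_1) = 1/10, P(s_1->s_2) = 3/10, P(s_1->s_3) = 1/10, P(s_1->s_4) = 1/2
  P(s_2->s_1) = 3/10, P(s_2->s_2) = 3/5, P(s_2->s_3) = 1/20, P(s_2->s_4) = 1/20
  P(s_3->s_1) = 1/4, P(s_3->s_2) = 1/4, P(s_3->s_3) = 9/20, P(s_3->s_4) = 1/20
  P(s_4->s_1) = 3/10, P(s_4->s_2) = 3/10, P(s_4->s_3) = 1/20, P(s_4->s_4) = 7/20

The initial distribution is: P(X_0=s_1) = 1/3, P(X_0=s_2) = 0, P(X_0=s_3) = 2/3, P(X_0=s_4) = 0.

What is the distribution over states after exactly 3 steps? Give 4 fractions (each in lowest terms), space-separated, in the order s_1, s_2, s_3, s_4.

Answer: 29/120 599/1500 279/2000 439/2000

Derivation:
Propagating the distribution step by step (d_{t+1} = d_t * P):
d_0 = (s_1=1/3, s_2=0, s_3=2/3, s_4=0)
  d_1[s_1] = 1/3*1/10 + 0*3/10 + 2/3*1/4 + 0*3/10 = 1/5
  d_1[s_2] = 1/3*3/10 + 0*3/5 + 2/3*1/4 + 0*3/10 = 4/15
  d_1[s_3] = 1/3*1/10 + 0*1/20 + 2/3*9/20 + 0*1/20 = 1/3
  d_1[s_4] = 1/3*1/2 + 0*1/20 + 2/3*1/20 + 0*7/20 = 1/5
d_1 = (s_1=1/5, s_2=4/15, s_3=1/3, s_4=1/5)
  d_2[s_1] = 1/5*1/10 + 4/15*3/10 + 1/3*1/4 + 1/5*3/10 = 73/300
  d_2[s_2] = 1/5*3/10 + 4/15*3/5 + 1/3*1/4 + 1/5*3/10 = 109/300
  d_2[s_3] = 1/5*1/10 + 4/15*1/20 + 1/3*9/20 + 1/5*1/20 = 29/150
  d_2[s_4] = 1/5*1/2 + 4/15*1/20 + 1/3*1/20 + 1/5*7/20 = 1/5
d_2 = (s_1=73/300, s_2=109/300, s_3=29/150, s_4=1/5)
  d_3[s_1] = 73/300*1/10 + 109/300*3/10 + 29/150*1/4 + 1/5*3/10 = 29/120
  d_3[s_2] = 73/300*3/10 + 109/300*3/5 + 29/150*1/4 + 1/5*3/10 = 599/1500
  d_3[s_3] = 73/300*1/10 + 109/300*1/20 + 29/150*9/20 + 1/5*1/20 = 279/2000
  d_3[s_4] = 73/300*1/2 + 109/300*1/20 + 29/150*1/20 + 1/5*7/20 = 439/2000
d_3 = (s_1=29/120, s_2=599/1500, s_3=279/2000, s_4=439/2000)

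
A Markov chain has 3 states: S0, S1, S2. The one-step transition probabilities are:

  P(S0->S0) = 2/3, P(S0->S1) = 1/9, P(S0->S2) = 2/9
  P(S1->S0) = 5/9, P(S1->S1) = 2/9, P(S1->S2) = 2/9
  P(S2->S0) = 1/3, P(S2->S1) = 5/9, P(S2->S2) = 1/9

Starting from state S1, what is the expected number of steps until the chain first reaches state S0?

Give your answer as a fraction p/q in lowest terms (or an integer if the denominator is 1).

Let h_i = expected steps to first reach S0 from state i.
Boundary: h_S0 = 0.
First-step equations for the other states:
  h_S1 = 1 + 5/9*h_S0 + 2/9*h_S1 + 2/9*h_S2
  h_S2 = 1 + 1/3*h_S0 + 5/9*h_S1 + 1/9*h_S2

Substituting h_S0 = 0 and rearranging gives the linear system (I - Q) h = 1:
  [7/9, -2/9] . (h_S1, h_S2) = 1
  [-5/9, 8/9] . (h_S1, h_S2) = 1

Solving yields:
  h_S1 = 45/23
  h_S2 = 54/23

Starting state is S1, so the expected hitting time is h_S1 = 45/23.

Answer: 45/23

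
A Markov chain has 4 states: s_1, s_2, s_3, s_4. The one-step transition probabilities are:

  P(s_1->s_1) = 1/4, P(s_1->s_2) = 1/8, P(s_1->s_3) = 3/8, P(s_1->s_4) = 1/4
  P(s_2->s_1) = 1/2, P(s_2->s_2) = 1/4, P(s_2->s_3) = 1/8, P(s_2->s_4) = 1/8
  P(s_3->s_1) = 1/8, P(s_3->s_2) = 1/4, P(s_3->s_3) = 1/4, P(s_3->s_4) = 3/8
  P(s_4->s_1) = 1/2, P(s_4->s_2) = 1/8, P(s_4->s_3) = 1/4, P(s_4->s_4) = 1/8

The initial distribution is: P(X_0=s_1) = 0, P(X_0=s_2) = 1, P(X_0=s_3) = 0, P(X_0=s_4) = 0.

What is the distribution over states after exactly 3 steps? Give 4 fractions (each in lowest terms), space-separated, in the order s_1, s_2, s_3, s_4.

Answer: 5/16 93/512 69/256 121/512

Derivation:
Propagating the distribution step by step (d_{t+1} = d_t * P):
d_0 = (s_1=0, s_2=1, s_3=0, s_4=0)
  d_1[s_1] = 0*1/4 + 1*1/2 + 0*1/8 + 0*1/2 = 1/2
  d_1[s_2] = 0*1/8 + 1*1/4 + 0*1/4 + 0*1/8 = 1/4
  d_1[s_3] = 0*3/8 + 1*1/8 + 0*1/4 + 0*1/4 = 1/8
  d_1[s_4] = 0*1/4 + 1*1/8 + 0*3/8 + 0*1/8 = 1/8
d_1 = (s_1=1/2, s_2=1/4, s_3=1/8, s_4=1/8)
  d_2[s_1] = 1/2*1/4 + 1/4*1/2 + 1/8*1/8 + 1/8*1/2 = 21/64
  d_2[s_2] = 1/2*1/8 + 1/4*1/4 + 1/8*1/4 + 1/8*1/8 = 11/64
  d_2[s_3] = 1/2*3/8 + 1/4*1/8 + 1/8*1/4 + 1/8*1/4 = 9/32
  d_2[s_4] = 1/2*1/4 + 1/4*1/8 + 1/8*3/8 + 1/8*1/8 = 7/32
d_2 = (s_1=21/64, s_2=11/64, s_3=9/32, s_4=7/32)
  d_3[s_1] = 21/64*1/4 + 11/64*1/2 + 9/32*1/8 + 7/32*1/2 = 5/16
  d_3[s_2] = 21/64*1/8 + 11/64*1/4 + 9/32*1/4 + 7/32*1/8 = 93/512
  d_3[s_3] = 21/64*3/8 + 11/64*1/8 + 9/32*1/4 + 7/32*1/4 = 69/256
  d_3[s_4] = 21/64*1/4 + 11/64*1/8 + 9/32*3/8 + 7/32*1/8 = 121/512
d_3 = (s_1=5/16, s_2=93/512, s_3=69/256, s_4=121/512)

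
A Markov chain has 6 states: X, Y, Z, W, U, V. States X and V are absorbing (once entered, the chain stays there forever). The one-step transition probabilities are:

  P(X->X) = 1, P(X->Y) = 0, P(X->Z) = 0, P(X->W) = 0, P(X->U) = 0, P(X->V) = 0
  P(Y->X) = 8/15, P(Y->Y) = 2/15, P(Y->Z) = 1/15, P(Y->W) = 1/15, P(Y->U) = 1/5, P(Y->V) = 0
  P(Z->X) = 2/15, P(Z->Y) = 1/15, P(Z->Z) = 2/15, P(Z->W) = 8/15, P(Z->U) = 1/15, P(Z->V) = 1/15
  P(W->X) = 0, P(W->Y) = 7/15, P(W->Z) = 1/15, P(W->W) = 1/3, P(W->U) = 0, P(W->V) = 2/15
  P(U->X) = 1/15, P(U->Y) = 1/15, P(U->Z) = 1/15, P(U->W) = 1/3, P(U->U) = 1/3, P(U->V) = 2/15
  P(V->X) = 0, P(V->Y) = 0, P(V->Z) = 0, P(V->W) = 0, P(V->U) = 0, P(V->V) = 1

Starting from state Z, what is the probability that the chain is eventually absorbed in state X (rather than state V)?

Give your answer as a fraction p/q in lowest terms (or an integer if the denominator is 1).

Answer: 2717/4034

Derivation:
Let a_i = P(absorbed in X | start in state i).
Boundary conditions: a_X = 1, a_V = 0.
For each transient state i, a_i = sum_j P(i->j) * a_j:
  a_Y = 8/15*a_X + 2/15*a_Y + 1/15*a_Z + 1/15*a_W + 1/5*a_U + 0*a_V
  a_Z = 2/15*a_X + 1/15*a_Y + 2/15*a_Z + 8/15*a_W + 1/15*a_U + 1/15*a_V
  a_W = 0*a_X + 7/15*a_Y + 1/15*a_Z + 1/3*a_W + 0*a_U + 2/15*a_V
  a_U = 1/15*a_X + 1/15*a_Y + 1/15*a_Z + 1/3*a_W + 1/3*a_U + 2/15*a_V

Substituting a_X = 1 and a_V = 0, rearrange to (I - Q) a = r where r[i] = P(i -> X):
  [13/15, -1/15, -1/15, -1/5] . (a_Y, a_Z, a_W, a_U) = 8/15
  [-1/15, 13/15, -8/15, -1/15] . (a_Y, a_Z, a_W, a_U) = 2/15
  [-7/15, -1/15, 2/3, 0] . (a_Y, a_Z, a_W, a_U) = 0
  [-1/15, -1/15, -1/3, 2/3] . (a_Y, a_Z, a_W, a_U) = 1/15

Solving yields:
  a_Y = 10327/12102
  a_Z = 2717/4034
  a_W = 4022/6051
  a_U = 1180/2017

Starting state is Z, so the absorption probability is a_Z = 2717/4034.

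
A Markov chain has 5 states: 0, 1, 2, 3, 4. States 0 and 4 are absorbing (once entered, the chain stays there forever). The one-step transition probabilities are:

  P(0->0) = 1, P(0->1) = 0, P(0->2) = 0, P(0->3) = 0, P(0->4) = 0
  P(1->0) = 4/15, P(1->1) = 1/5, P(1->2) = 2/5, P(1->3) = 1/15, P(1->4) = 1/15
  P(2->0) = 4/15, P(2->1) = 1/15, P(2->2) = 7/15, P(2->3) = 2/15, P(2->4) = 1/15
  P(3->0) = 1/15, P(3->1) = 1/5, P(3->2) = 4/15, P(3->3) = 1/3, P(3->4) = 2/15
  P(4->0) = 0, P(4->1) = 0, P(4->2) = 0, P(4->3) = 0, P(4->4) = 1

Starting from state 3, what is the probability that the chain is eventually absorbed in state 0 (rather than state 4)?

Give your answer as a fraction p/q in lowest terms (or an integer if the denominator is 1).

Let a_i = P(absorbed in 0 | start in state i).
Boundary conditions: a_0 = 1, a_4 = 0.
For each transient state i, a_i = sum_j P(i->j) * a_j:
  a_1 = 4/15*a_0 + 1/5*a_1 + 2/5*a_2 + 1/15*a_3 + 1/15*a_4
  a_2 = 4/15*a_0 + 1/15*a_1 + 7/15*a_2 + 2/15*a_3 + 1/15*a_4
  a_3 = 1/15*a_0 + 1/5*a_1 + 4/15*a_2 + 1/3*a_3 + 2/15*a_4

Substituting a_0 = 1 and a_4 = 0, rearrange to (I - Q) a = r where r[i] = P(i -> 0):
  [4/5, -2/5, -1/15] . (a_1, a_2, a_3) = 4/15
  [-1/15, 8/15, -2/15] . (a_1, a_2, a_3) = 4/15
  [-1/5, -4/15, 2/3] . (a_1, a_2, a_3) = 1/15

Solving yields:
  a_1 = 141/185
  a_2 = 557/740
  a_3 = 233/370

Starting state is 3, so the absorption probability is a_3 = 233/370.

Answer: 233/370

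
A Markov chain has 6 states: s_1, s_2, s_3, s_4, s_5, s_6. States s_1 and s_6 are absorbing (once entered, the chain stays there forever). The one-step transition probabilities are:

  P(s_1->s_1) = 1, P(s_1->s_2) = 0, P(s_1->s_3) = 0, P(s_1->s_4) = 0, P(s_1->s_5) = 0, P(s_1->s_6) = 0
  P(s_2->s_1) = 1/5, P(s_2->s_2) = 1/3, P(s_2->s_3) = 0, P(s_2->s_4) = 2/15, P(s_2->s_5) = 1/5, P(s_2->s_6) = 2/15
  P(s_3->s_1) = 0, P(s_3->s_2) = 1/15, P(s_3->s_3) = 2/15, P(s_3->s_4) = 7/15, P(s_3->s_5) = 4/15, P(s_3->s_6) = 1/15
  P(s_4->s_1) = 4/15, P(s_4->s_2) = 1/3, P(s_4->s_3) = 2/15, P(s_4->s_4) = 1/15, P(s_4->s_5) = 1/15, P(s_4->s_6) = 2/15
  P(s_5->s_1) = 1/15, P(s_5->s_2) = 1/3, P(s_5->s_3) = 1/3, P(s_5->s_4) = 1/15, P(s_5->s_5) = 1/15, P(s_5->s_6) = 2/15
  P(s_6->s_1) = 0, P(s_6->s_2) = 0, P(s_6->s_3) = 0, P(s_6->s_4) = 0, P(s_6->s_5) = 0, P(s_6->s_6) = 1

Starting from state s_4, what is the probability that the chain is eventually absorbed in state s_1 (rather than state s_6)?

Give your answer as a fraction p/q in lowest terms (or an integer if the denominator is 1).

Answer: 2965/4936

Derivation:
Let a_i = P(absorbed in s_1 | start in state i).
Boundary conditions: a_s_1 = 1, a_s_6 = 0.
For each transient state i, a_i = sum_j P(i->j) * a_j:
  a_s_2 = 1/5*a_s_1 + 1/3*a_s_2 + 0*a_s_3 + 2/15*a_s_4 + 1/5*a_s_5 + 2/15*a_s_6
  a_s_3 = 0*a_s_1 + 1/15*a_s_2 + 2/15*a_s_3 + 7/15*a_s_4 + 4/15*a_s_5 + 1/15*a_s_6
  a_s_4 = 4/15*a_s_1 + 1/3*a_s_2 + 2/15*a_s_3 + 1/15*a_s_4 + 1/15*a_s_5 + 2/15*a_s_6
  a_s_5 = 1/15*a_s_1 + 1/3*a_s_2 + 1/3*a_s_3 + 1/15*a_s_4 + 1/15*a_s_5 + 2/15*a_s_6

Substituting a_s_1 = 1 and a_s_6 = 0, rearrange to (I - Q) a = r where r[i] = P(i -> s_1):
  [2/3, 0, -2/15, -1/5] . (a_s_2, a_s_3, a_s_4, a_s_5) = 1/5
  [-1/15, 13/15, -7/15, -4/15] . (a_s_2, a_s_3, a_s_4, a_s_5) = 0
  [-1/3, -2/15, 14/15, -1/15] . (a_s_2, a_s_3, a_s_4, a_s_5) = 4/15
  [-1/3, -1/3, -1/15, 14/15] . (a_s_2, a_s_3, a_s_4, a_s_5) = 1/15

Solving yields:
  a_s_2 = 1411/2468
  a_s_3 = 2581/4936
  a_s_4 = 2965/4936
  a_s_5 = 1247/2468

Starting state is s_4, so the absorption probability is a_s_4 = 2965/4936.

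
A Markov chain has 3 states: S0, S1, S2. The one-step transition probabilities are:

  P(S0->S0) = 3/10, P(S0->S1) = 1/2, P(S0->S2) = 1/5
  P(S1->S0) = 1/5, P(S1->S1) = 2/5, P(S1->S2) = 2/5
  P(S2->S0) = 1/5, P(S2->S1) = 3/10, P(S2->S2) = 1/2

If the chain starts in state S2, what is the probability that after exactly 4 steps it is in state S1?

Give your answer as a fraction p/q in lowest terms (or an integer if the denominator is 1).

Computing P^4 by repeated multiplication:
P^1 =
  S0: [3/10, 1/2, 1/5]
  S1: [1/5, 2/5, 2/5]
  S2: [1/5, 3/10, 1/2]
P^2 =
  S0: [23/100, 41/100, 9/25]
  S1: [11/50, 19/50, 2/5]
  S2: [11/50, 37/100, 41/100]
P^3 =
  S0: [223/1000, 387/1000, 39/100]
  S1: [111/500, 191/500, 99/250]
  S2: [111/500, 381/1000, 397/1000]
P^4 =
  S0: [2223/10000, 3833/10000, 493/1250]
  S1: [1111/5000, 1913/5000, 247/625]
  S2: [1111/5000, 153/400, 3953/10000]

(P^4)[S2 -> S1] = 153/400

Answer: 153/400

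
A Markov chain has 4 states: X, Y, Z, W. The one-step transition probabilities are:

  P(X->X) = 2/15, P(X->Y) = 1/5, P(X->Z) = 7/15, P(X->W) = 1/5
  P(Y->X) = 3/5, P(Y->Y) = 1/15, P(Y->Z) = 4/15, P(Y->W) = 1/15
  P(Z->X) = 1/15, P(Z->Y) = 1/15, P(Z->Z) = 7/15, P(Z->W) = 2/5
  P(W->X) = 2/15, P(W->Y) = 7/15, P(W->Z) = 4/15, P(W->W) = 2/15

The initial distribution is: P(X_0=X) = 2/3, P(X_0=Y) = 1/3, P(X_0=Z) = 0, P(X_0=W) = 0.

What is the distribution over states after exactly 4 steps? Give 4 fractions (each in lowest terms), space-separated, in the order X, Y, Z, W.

Propagating the distribution step by step (d_{t+1} = d_t * P):
d_0 = (X=2/3, Y=1/3, Z=0, W=0)
  d_1[X] = 2/3*2/15 + 1/3*3/5 + 0*1/15 + 0*2/15 = 13/45
  d_1[Y] = 2/3*1/5 + 1/3*1/15 + 0*1/15 + 0*7/15 = 7/45
  d_1[Z] = 2/3*7/15 + 1/3*4/15 + 0*7/15 + 0*4/15 = 2/5
  d_1[W] = 2/3*1/5 + 1/3*1/15 + 0*2/5 + 0*2/15 = 7/45
d_1 = (X=13/45, Y=7/45, Z=2/5, W=7/45)
  d_2[X] = 13/45*2/15 + 7/45*3/5 + 2/5*1/15 + 7/45*2/15 = 121/675
  d_2[Y] = 13/45*1/5 + 7/45*1/15 + 2/5*1/15 + 7/45*7/15 = 113/675
  d_2[Z] = 13/45*7/15 + 7/45*4/15 + 2/5*7/15 + 7/45*4/15 = 91/225
  d_2[W] = 13/45*1/5 + 7/45*1/15 + 2/5*2/5 + 7/45*2/15 = 56/225
d_2 = (X=121/675, Y=113/675, Z=91/225, W=56/225)
  d_3[X] = 121/675*2/15 + 113/675*3/5 + 91/225*1/15 + 56/225*2/15 = 1868/10125
  d_3[Y] = 121/675*1/5 + 113/675*1/15 + 91/225*1/15 + 56/225*7/15 = 77/405
  d_3[Z] = 121/675*7/15 + 113/675*4/15 + 91/225*7/15 + 56/225*4/15 = 1294/3375
  d_3[W] = 121/675*1/5 + 113/675*1/15 + 91/225*2/5 + 56/225*2/15 = 98/405
d_3 = (X=1868/10125, Y=77/405, Z=1294/3375, W=98/405)
  d_4[X] = 1868/10125*2/15 + 77/405*3/5 + 1294/3375*1/15 + 98/405*2/15 = 29843/151875
  d_4[Y] = 1868/10125*1/5 + 77/405*1/15 + 1294/3375*1/15 + 98/405*7/15 = 28561/151875
  d_4[Z] = 1868/10125*7/15 + 77/405*4/15 + 1294/3375*7/15 + 98/405*4/15 = 154/405
  d_4[W] = 1868/10125*1/5 + 77/405*1/15 + 1294/3375*2/5 + 98/405*2/15 = 147/625
d_4 = (X=29843/151875, Y=28561/151875, Z=154/405, W=147/625)

Answer: 29843/151875 28561/151875 154/405 147/625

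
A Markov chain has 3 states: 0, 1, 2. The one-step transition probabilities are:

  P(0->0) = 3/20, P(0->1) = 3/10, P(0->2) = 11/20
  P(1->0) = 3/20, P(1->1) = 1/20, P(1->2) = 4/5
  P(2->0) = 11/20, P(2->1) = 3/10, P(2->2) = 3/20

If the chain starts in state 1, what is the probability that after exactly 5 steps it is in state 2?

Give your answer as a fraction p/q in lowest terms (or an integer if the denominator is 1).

Computing P^5 by repeated multiplication:
P^1 =
  0: [3/20, 3/10, 11/20]
  1: [3/20, 1/20, 4/5]
  2: [11/20, 3/10, 3/20]
P^2 =
  0: [37/100, 9/40, 81/200]
  1: [47/100, 23/80, 97/400]
  2: [21/100, 9/40, 113/200]
P^3 =
  0: [39/125, 39/160, 1777/4000]
  1: [247/1000, 73/320, 4199/8000]
  2: [47/125, 39/160, 1521/4000]
P^4 =
  0: [3277/10000, 153/640, 34659/80000]
  1: [7199/20000, 311/1280, 63533/160000]
  2: [3021/10000, 153/640, 36707/80000]
P^5 =
  0: [64659/200000, 123/512, 698353/1600000]
  1: [123533/400000, 245/1024, 1446111/3200000]
  2: [66707/200000, 123/512, 681969/1600000]

(P^5)[1 -> 2] = 1446111/3200000

Answer: 1446111/3200000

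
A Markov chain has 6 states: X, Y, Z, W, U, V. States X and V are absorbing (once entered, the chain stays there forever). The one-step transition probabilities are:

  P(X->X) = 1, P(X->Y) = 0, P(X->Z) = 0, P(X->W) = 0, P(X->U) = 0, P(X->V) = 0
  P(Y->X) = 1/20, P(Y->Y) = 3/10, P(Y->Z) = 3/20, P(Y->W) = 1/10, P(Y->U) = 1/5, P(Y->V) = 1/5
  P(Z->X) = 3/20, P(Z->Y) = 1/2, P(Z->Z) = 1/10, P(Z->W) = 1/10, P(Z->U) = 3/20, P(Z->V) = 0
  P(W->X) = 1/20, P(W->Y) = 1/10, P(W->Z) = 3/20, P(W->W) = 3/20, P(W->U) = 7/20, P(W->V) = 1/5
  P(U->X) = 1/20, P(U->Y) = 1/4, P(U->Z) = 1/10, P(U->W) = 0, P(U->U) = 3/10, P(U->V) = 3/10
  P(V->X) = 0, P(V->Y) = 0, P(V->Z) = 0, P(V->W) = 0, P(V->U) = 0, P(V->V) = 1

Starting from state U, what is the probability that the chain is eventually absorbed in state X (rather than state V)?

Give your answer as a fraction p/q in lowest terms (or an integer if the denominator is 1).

Let a_i = P(absorbed in X | start in state i).
Boundary conditions: a_X = 1, a_V = 0.
For each transient state i, a_i = sum_j P(i->j) * a_j:
  a_Y = 1/20*a_X + 3/10*a_Y + 3/20*a_Z + 1/10*a_W + 1/5*a_U + 1/5*a_V
  a_Z = 3/20*a_X + 1/2*a_Y + 1/10*a_Z + 1/10*a_W + 3/20*a_U + 0*a_V
  a_W = 1/20*a_X + 1/10*a_Y + 3/20*a_Z + 3/20*a_W + 7/20*a_U + 1/5*a_V
  a_U = 1/20*a_X + 1/4*a_Y + 1/10*a_Z + 0*a_W + 3/10*a_U + 3/10*a_V

Substituting a_X = 1 and a_V = 0, rearrange to (I - Q) a = r where r[i] = P(i -> X):
  [7/10, -3/20, -1/10, -1/5] . (a_Y, a_Z, a_W, a_U) = 1/20
  [-1/2, 9/10, -1/10, -3/20] . (a_Y, a_Z, a_W, a_U) = 3/20
  [-1/10, -3/20, 17/20, -7/20] . (a_Y, a_Z, a_W, a_U) = 1/20
  [-1/4, -1/10, 0, 7/10] . (a_Y, a_Z, a_W, a_U) = 1/20

Solving yields:
  a_Y = 83/341
  a_Z = 4585/12617
  a_W = 3005/12617
  a_U = 2653/12617

Starting state is U, so the absorption probability is a_U = 2653/12617.

Answer: 2653/12617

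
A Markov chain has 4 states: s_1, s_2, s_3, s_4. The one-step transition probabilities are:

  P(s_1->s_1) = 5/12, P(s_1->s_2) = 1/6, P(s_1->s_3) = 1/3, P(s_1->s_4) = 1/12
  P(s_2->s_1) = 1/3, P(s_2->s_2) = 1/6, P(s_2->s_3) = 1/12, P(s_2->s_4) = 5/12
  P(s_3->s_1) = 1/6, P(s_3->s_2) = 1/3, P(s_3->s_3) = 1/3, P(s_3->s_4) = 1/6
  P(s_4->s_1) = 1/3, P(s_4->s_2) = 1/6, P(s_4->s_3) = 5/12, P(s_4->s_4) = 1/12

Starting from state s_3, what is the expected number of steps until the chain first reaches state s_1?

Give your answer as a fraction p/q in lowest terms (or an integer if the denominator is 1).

Let h_i = expected steps to first reach s_1 from state i.
Boundary: h_s_1 = 0.
First-step equations for the other states:
  h_s_2 = 1 + 1/3*h_s_1 + 1/6*h_s_2 + 1/12*h_s_3 + 5/12*h_s_4
  h_s_3 = 1 + 1/6*h_s_1 + 1/3*h_s_2 + 1/3*h_s_3 + 1/6*h_s_4
  h_s_4 = 1 + 1/3*h_s_1 + 1/6*h_s_2 + 5/12*h_s_3 + 1/12*h_s_4

Substituting h_s_1 = 0 and rearranging gives the linear system (I - Q) h = 1:
  [5/6, -1/12, -5/12] . (h_s_2, h_s_3, h_s_4) = 1
  [-1/3, 2/3, -1/6] . (h_s_2, h_s_3, h_s_4) = 1
  [-1/6, -5/12, 11/12] . (h_s_2, h_s_3, h_s_4) = 1

Solving yields:
  h_s_2 = 78/23
  h_s_3 = 94/23
  h_s_4 = 82/23

Starting state is s_3, so the expected hitting time is h_s_3 = 94/23.

Answer: 94/23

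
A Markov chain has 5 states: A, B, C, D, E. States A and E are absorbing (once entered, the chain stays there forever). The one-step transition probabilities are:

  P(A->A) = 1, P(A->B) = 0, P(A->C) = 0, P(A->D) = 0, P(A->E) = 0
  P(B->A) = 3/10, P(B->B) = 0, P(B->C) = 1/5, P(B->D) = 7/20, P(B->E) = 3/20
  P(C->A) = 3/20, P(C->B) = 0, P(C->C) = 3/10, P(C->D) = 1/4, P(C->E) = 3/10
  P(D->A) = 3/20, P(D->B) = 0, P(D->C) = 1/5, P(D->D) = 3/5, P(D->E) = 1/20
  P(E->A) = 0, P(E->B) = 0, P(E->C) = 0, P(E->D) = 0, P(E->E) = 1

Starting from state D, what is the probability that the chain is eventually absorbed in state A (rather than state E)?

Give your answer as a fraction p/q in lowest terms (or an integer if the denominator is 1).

Answer: 27/46

Derivation:
Let a_i = P(absorbed in A | start in state i).
Boundary conditions: a_A = 1, a_E = 0.
For each transient state i, a_i = sum_j P(i->j) * a_j:
  a_B = 3/10*a_A + 0*a_B + 1/5*a_C + 7/20*a_D + 3/20*a_E
  a_C = 3/20*a_A + 0*a_B + 3/10*a_C + 1/4*a_D + 3/10*a_E
  a_D = 3/20*a_A + 0*a_B + 1/5*a_C + 3/5*a_D + 1/20*a_E

Substituting a_A = 1 and a_E = 0, rearrange to (I - Q) a = r where r[i] = P(i -> A):
  [1, -1/5, -7/20] . (a_B, a_C, a_D) = 3/10
  [0, 7/10, -1/4] . (a_B, a_C, a_D) = 3/20
  [0, -1/5, 2/5] . (a_B, a_C, a_D) = 3/20

Solving yields:
  a_B = 543/920
  a_C = 39/92
  a_D = 27/46

Starting state is D, so the absorption probability is a_D = 27/46.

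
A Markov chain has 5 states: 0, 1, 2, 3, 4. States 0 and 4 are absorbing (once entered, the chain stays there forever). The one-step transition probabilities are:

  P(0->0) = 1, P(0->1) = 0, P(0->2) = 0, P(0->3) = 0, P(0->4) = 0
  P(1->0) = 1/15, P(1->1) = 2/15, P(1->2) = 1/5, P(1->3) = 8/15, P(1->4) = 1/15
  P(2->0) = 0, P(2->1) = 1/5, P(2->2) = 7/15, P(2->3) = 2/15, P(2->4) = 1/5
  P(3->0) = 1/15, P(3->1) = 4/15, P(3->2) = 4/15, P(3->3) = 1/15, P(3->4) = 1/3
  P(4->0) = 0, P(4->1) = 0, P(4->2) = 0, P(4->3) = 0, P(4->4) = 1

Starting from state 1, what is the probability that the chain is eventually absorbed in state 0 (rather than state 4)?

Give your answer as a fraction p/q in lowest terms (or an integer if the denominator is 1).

Answer: 87/425

Derivation:
Let a_i = P(absorbed in 0 | start in state i).
Boundary conditions: a_0 = 1, a_4 = 0.
For each transient state i, a_i = sum_j P(i->j) * a_j:
  a_1 = 1/15*a_0 + 2/15*a_1 + 1/5*a_2 + 8/15*a_3 + 1/15*a_4
  a_2 = 0*a_0 + 1/5*a_1 + 7/15*a_2 + 2/15*a_3 + 1/5*a_4
  a_3 = 1/15*a_0 + 4/15*a_1 + 4/15*a_2 + 1/15*a_3 + 1/3*a_4

Substituting a_0 = 1 and a_4 = 0, rearrange to (I - Q) a = r where r[i] = P(i -> 0):
  [13/15, -1/5, -8/15] . (a_1, a_2, a_3) = 1/15
  [-1/5, 8/15, -2/15] . (a_1, a_2, a_3) = 0
  [-4/15, -4/15, 14/15] . (a_1, a_2, a_3) = 1/15

Solving yields:
  a_1 = 87/425
  a_2 = 2/17
  a_3 = 139/850

Starting state is 1, so the absorption probability is a_1 = 87/425.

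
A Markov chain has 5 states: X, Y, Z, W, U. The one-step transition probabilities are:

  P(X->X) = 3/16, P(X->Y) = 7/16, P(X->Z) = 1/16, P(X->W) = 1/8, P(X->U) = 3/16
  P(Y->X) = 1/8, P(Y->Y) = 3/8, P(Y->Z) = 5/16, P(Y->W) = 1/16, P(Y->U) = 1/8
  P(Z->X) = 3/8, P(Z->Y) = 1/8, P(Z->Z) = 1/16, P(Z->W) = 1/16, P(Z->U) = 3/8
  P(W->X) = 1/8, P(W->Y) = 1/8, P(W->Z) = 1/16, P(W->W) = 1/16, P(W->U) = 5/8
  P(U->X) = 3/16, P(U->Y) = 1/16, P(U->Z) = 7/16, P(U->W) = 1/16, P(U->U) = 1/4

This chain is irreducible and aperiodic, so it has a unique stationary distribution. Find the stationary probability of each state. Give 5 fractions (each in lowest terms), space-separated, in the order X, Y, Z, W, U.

The stationary distribution satisfies pi = pi * P, i.e.:
  pi_X = 3/16*pi_X + 1/8*pi_Y + 3/8*pi_Z + 1/8*pi_W + 3/16*pi_U
  pi_Y = 7/16*pi_X + 3/8*pi_Y + 1/8*pi_Z + 1/8*pi_W + 1/16*pi_U
  pi_Z = 1/16*pi_X + 5/16*pi_Y + 1/16*pi_Z + 1/16*pi_W + 7/16*pi_U
  pi_W = 1/8*pi_X + 1/16*pi_Y + 1/16*pi_Z + 1/16*pi_W + 1/16*pi_U
  pi_U = 3/16*pi_X + 1/8*pi_Y + 3/8*pi_Z + 5/8*pi_W + 1/4*pi_U
with normalization: pi_X + pi_Y + pi_Z + pi_W + pi_U = 1.

Using the first 4 balance equations plus normalization, the linear system A*pi = b is:
  [-13/16, 1/8, 3/8, 1/8, 3/16] . pi = 0
  [7/16, -5/8, 1/8, 1/8, 1/16] . pi = 0
  [1/16, 5/16, -15/16, 1/16, 7/16] . pi = 0
  [1/8, 1/16, 1/16, -15/16, 1/16] . pi = 0
  [1, 1, 1, 1, 1] . pi = 1

Solving yields:
  pi_X = 899/4293
  pi_Y = 3983/17172
  pi_Z = 3767/17172
  pi_W = 649/8586
  pi_U = 1132/4293

Verification (pi * P):
  899/4293*3/16 + 3983/17172*1/8 + 3767/17172*3/8 + 649/8586*1/8 + 1132/4293*3/16 = 899/4293 = pi_X  (ok)
  899/4293*7/16 + 3983/17172*3/8 + 3767/17172*1/8 + 649/8586*1/8 + 1132/4293*1/16 = 3983/17172 = pi_Y  (ok)
  899/4293*1/16 + 3983/17172*5/16 + 3767/17172*1/16 + 649/8586*1/16 + 1132/4293*7/16 = 3767/17172 = pi_Z  (ok)
  899/4293*1/8 + 3983/17172*1/16 + 3767/17172*1/16 + 649/8586*1/16 + 1132/4293*1/16 = 649/8586 = pi_W  (ok)
  899/4293*3/16 + 3983/17172*1/8 + 3767/17172*3/8 + 649/8586*5/8 + 1132/4293*1/4 = 1132/4293 = pi_U  (ok)

Answer: 899/4293 3983/17172 3767/17172 649/8586 1132/4293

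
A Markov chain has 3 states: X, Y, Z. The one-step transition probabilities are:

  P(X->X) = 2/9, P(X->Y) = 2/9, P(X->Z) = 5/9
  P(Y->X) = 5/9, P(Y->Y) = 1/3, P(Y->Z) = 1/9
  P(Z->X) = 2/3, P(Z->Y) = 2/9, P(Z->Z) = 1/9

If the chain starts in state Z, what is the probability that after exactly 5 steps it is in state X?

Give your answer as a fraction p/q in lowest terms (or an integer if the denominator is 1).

Answer: 986/2187

Derivation:
Computing P^5 by repeated multiplication:
P^1 =
  X: [2/9, 2/9, 5/9]
  Y: [5/9, 1/3, 1/9]
  Z: [2/3, 2/9, 1/9]
P^2 =
  X: [44/81, 20/81, 17/81]
  Y: [31/81, 7/27, 29/81]
  Z: [28/81, 20/81, 11/27]
P^3 =
  X: [290/729, 182/729, 257/729]
  Y: [341/729, 61/243, 205/729]
  Z: [118/243, 182/729, 193/729]
P^4 =
  X: [3032/6561, 1640/6561, 1889/6561]
  Y: [2827/6561, 547/2187, 2093/6561]
  Z: [2776/6561, 1640/6561, 715/2187]
P^5 =
  X: [25598/59049, 14762/59049, 18689/59049]
  Y: [26417/59049, 4921/19683, 17869/59049]
  Z: [986/2187, 14762/59049, 17665/59049]

(P^5)[Z -> X] = 986/2187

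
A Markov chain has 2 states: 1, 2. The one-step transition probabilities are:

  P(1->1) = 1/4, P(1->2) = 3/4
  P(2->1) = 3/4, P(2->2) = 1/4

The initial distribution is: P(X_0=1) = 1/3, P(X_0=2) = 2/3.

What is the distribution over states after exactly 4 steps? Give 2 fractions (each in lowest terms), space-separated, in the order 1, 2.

Propagating the distribution step by step (d_{t+1} = d_t * P):
d_0 = (1=1/3, 2=2/3)
  d_1[1] = 1/3*1/4 + 2/3*3/4 = 7/12
  d_1[2] = 1/3*3/4 + 2/3*1/4 = 5/12
d_1 = (1=7/12, 2=5/12)
  d_2[1] = 7/12*1/4 + 5/12*3/4 = 11/24
  d_2[2] = 7/12*3/4 + 5/12*1/4 = 13/24
d_2 = (1=11/24, 2=13/24)
  d_3[1] = 11/24*1/4 + 13/24*3/4 = 25/48
  d_3[2] = 11/24*3/4 + 13/24*1/4 = 23/48
d_3 = (1=25/48, 2=23/48)
  d_4[1] = 25/48*1/4 + 23/48*3/4 = 47/96
  d_4[2] = 25/48*3/4 + 23/48*1/4 = 49/96
d_4 = (1=47/96, 2=49/96)

Answer: 47/96 49/96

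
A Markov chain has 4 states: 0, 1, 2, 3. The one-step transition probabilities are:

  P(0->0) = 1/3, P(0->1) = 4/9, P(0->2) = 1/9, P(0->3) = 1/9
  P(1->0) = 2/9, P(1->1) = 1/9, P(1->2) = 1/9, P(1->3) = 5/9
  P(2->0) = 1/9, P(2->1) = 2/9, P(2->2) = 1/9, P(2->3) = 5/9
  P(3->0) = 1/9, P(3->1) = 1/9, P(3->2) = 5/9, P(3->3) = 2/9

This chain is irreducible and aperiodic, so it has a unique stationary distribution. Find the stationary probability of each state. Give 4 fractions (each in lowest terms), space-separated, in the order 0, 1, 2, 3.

Answer: 139/812 23/116 55/203 73/203

Derivation:
The stationary distribution satisfies pi = pi * P, i.e.:
  pi_0 = 1/3*pi_0 + 2/9*pi_1 + 1/9*pi_2 + 1/9*pi_3
  pi_1 = 4/9*pi_0 + 1/9*pi_1 + 2/9*pi_2 + 1/9*pi_3
  pi_2 = 1/9*pi_0 + 1/9*pi_1 + 1/9*pi_2 + 5/9*pi_3
  pi_3 = 1/9*pi_0 + 5/9*pi_1 + 5/9*pi_2 + 2/9*pi_3
with normalization: pi_0 + pi_1 + pi_2 + pi_3 = 1.

Using the first 3 balance equations plus normalization, the linear system A*pi = b is:
  [-2/3, 2/9, 1/9, 1/9] . pi = 0
  [4/9, -8/9, 2/9, 1/9] . pi = 0
  [1/9, 1/9, -8/9, 5/9] . pi = 0
  [1, 1, 1, 1] . pi = 1

Solving yields:
  pi_0 = 139/812
  pi_1 = 23/116
  pi_2 = 55/203
  pi_3 = 73/203

Verification (pi * P):
  139/812*1/3 + 23/116*2/9 + 55/203*1/9 + 73/203*1/9 = 139/812 = pi_0  (ok)
  139/812*4/9 + 23/116*1/9 + 55/203*2/9 + 73/203*1/9 = 23/116 = pi_1  (ok)
  139/812*1/9 + 23/116*1/9 + 55/203*1/9 + 73/203*5/9 = 55/203 = pi_2  (ok)
  139/812*1/9 + 23/116*5/9 + 55/203*5/9 + 73/203*2/9 = 73/203 = pi_3  (ok)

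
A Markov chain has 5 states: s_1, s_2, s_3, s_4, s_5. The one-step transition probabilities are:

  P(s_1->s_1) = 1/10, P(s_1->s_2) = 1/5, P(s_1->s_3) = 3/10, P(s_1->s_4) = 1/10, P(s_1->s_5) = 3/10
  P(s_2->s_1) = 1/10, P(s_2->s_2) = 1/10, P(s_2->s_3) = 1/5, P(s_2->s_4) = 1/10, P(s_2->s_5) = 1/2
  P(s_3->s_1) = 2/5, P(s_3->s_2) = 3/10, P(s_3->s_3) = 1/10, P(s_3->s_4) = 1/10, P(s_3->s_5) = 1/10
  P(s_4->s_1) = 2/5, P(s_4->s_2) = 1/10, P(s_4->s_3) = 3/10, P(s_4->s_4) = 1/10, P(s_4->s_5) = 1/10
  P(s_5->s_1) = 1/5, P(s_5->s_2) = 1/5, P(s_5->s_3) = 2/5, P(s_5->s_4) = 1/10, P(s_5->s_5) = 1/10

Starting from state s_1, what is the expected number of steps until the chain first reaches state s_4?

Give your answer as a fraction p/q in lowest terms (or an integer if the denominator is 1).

Let h_i = expected steps to first reach s_4 from state i.
Boundary: h_s_4 = 0.
First-step equations for the other states:
  h_s_1 = 1 + 1/10*h_s_1 + 1/5*h_s_2 + 3/10*h_s_3 + 1/10*h_s_4 + 3/10*h_s_5
  h_s_2 = 1 + 1/10*h_s_1 + 1/10*h_s_2 + 1/5*h_s_3 + 1/10*h_s_4 + 1/2*h_s_5
  h_s_3 = 1 + 2/5*h_s_1 + 3/10*h_s_2 + 1/10*h_s_3 + 1/10*h_s_4 + 1/10*h_s_5
  h_s_5 = 1 + 1/5*h_s_1 + 1/5*h_s_2 + 2/5*h_s_3 + 1/10*h_s_4 + 1/10*h_s_5

Substituting h_s_4 = 0 and rearranging gives the linear system (I - Q) h = 1:
  [9/10, -1/5, -3/10, -3/10] . (h_s_1, h_s_2, h_s_3, h_s_5) = 1
  [-1/10, 9/10, -1/5, -1/2] . (h_s_1, h_s_2, h_s_3, h_s_5) = 1
  [-2/5, -3/10, 9/10, -1/10] . (h_s_1, h_s_2, h_s_3, h_s_5) = 1
  [-1/5, -1/5, -2/5, 9/10] . (h_s_1, h_s_2, h_s_3, h_s_5) = 1

Solving yields:
  h_s_1 = 10
  h_s_2 = 10
  h_s_3 = 10
  h_s_5 = 10

Starting state is s_1, so the expected hitting time is h_s_1 = 10.

Answer: 10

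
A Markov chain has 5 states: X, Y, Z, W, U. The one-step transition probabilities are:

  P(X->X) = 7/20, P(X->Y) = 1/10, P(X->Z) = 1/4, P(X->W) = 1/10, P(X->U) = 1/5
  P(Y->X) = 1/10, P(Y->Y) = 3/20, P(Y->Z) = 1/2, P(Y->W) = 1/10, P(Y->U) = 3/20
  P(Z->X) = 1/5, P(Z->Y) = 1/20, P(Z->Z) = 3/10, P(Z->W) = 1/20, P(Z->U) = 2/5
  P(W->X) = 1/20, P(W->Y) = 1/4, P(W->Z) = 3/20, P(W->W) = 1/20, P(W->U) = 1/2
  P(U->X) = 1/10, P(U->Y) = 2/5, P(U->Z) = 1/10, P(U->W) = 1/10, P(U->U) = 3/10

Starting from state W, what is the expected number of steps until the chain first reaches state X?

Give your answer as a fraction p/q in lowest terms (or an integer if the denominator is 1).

Answer: 50155/5787

Derivation:
Let h_i = expected steps to first reach X from state i.
Boundary: h_X = 0.
First-step equations for the other states:
  h_Y = 1 + 1/10*h_X + 3/20*h_Y + 1/2*h_Z + 1/10*h_W + 3/20*h_U
  h_Z = 1 + 1/5*h_X + 1/20*h_Y + 3/10*h_Z + 1/20*h_W + 2/5*h_U
  h_W = 1 + 1/20*h_X + 1/4*h_Y + 3/20*h_Z + 1/20*h_W + 1/2*h_U
  h_U = 1 + 1/10*h_X + 2/5*h_Y + 1/10*h_Z + 1/10*h_W + 3/10*h_U

Substituting h_X = 0 and rearranging gives the linear system (I - Q) h = 1:
  [17/20, -1/2, -1/10, -3/20] . (h_Y, h_Z, h_W, h_U) = 1
  [-1/20, 7/10, -1/20, -2/5] . (h_Y, h_Z, h_W, h_U) = 1
  [-1/4, -3/20, 19/20, -1/2] . (h_Y, h_Z, h_W, h_U) = 1
  [-2/5, -1/10, -1/10, 7/10] . (h_Y, h_Z, h_W, h_U) = 1

Solving yields:
  h_Y = 46165/5787
  h_Z = 14170/1929
  h_W = 50155/5787
  h_U = 47885/5787

Starting state is W, so the expected hitting time is h_W = 50155/5787.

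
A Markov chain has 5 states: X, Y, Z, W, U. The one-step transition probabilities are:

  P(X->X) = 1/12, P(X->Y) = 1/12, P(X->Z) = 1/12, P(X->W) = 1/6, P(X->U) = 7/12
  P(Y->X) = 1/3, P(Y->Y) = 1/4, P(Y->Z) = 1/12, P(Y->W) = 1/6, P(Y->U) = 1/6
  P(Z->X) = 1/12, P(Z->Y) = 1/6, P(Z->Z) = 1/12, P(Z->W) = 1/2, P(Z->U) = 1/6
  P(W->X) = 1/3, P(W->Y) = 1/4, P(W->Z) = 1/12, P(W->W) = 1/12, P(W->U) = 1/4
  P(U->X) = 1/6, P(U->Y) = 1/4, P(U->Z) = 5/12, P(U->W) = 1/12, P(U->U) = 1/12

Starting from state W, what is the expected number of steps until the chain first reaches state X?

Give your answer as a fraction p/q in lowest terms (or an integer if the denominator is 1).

Let h_i = expected steps to first reach X from state i.
Boundary: h_X = 0.
First-step equations for the other states:
  h_Y = 1 + 1/3*h_X + 1/4*h_Y + 1/12*h_Z + 1/6*h_W + 1/6*h_U
  h_Z = 1 + 1/12*h_X + 1/6*h_Y + 1/12*h_Z + 1/2*h_W + 1/6*h_U
  h_W = 1 + 1/3*h_X + 1/4*h_Y + 1/12*h_Z + 1/12*h_W + 1/4*h_U
  h_U = 1 + 1/6*h_X + 1/4*h_Y + 5/12*h_Z + 1/12*h_W + 1/12*h_U

Substituting h_X = 0 and rearranging gives the linear system (I - Q) h = 1:
  [3/4, -1/12, -1/6, -1/6] . (h_Y, h_Z, h_W, h_U) = 1
  [-1/6, 11/12, -1/2, -1/6] . (h_Y, h_Z, h_W, h_U) = 1
  [-1/4, -1/12, 11/12, -1/4] . (h_Y, h_Z, h_W, h_U) = 1
  [-1/4, -5/12, -1/12, 11/12] . (h_Y, h_Z, h_W, h_U) = 1

Solving yields:
  h_Y = 4048/1095
  h_Z = 5084/1095
  h_W = 824/219
  h_U = 4984/1095

Starting state is W, so the expected hitting time is h_W = 824/219.

Answer: 824/219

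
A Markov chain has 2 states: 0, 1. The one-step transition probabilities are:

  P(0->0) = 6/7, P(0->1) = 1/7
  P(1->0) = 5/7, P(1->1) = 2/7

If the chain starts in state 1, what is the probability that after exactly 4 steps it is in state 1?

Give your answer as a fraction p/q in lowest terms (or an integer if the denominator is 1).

Answer: 401/2401

Derivation:
Computing P^4 by repeated multiplication:
P^1 =
  0: [6/7, 1/7]
  1: [5/7, 2/7]
P^2 =
  0: [41/49, 8/49]
  1: [40/49, 9/49]
P^3 =
  0: [286/343, 57/343]
  1: [285/343, 58/343]
P^4 =
  0: [2001/2401, 400/2401]
  1: [2000/2401, 401/2401]

(P^4)[1 -> 1] = 401/2401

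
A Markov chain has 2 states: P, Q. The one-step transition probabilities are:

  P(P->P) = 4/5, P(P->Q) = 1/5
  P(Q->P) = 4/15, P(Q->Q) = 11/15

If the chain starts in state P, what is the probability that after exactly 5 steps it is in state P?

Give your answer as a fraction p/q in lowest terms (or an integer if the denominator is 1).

Answer: 149324/253125

Derivation:
Computing P^5 by repeated multiplication:
P^1 =
  P: [4/5, 1/5]
  Q: [4/15, 11/15]
P^2 =
  P: [52/75, 23/75]
  Q: [92/225, 133/225]
P^3 =
  P: [716/1125, 409/1125]
  Q: [1636/3375, 1739/3375]
P^4 =
  P: [10228/16875, 6647/16875]
  Q: [26588/50625, 24037/50625]
P^5 =
  P: [149324/253125, 103801/253125]
  Q: [415204/759375, 344171/759375]

(P^5)[P -> P] = 149324/253125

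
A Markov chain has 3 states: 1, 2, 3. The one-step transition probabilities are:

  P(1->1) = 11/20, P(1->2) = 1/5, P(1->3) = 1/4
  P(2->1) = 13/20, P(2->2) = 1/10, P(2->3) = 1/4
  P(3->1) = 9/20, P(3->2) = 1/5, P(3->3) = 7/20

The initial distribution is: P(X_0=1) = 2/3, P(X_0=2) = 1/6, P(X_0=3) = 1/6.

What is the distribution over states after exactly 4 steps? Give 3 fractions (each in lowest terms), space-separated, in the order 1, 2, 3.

Propagating the distribution step by step (d_{t+1} = d_t * P):
d_0 = (1=2/3, 2=1/6, 3=1/6)
  d_1[1] = 2/3*11/20 + 1/6*13/20 + 1/6*9/20 = 11/20
  d_1[2] = 2/3*1/5 + 1/6*1/10 + 1/6*1/5 = 11/60
  d_1[3] = 2/3*1/4 + 1/6*1/4 + 1/6*7/20 = 4/15
d_1 = (1=11/20, 2=11/60, 3=4/15)
  d_2[1] = 11/20*11/20 + 11/60*13/20 + 4/15*9/20 = 13/24
  d_2[2] = 11/20*1/5 + 11/60*1/10 + 4/15*1/5 = 109/600
  d_2[3] = 11/20*1/4 + 11/60*1/4 + 4/15*7/20 = 83/300
d_2 = (1=13/24, 2=109/600, 3=83/300)
  d_3[1] = 13/24*11/20 + 109/600*13/20 + 83/300*9/20 = 1081/2000
  d_3[2] = 13/24*1/5 + 109/600*1/10 + 83/300*1/5 = 1091/6000
  d_3[3] = 13/24*1/4 + 109/600*1/4 + 83/300*7/20 = 833/3000
d_3 = (1=1081/2000, 2=1091/6000, 3=833/3000)
  d_4[1] = 1081/2000*11/20 + 1091/6000*13/20 + 833/3000*9/20 = 1297/2400
  d_4[2] = 1081/2000*1/5 + 1091/6000*1/10 + 833/3000*1/5 = 10909/60000
  d_4[3] = 1081/2000*1/4 + 1091/6000*1/4 + 833/3000*7/20 = 8333/30000
d_4 = (1=1297/2400, 2=10909/60000, 3=8333/30000)

Answer: 1297/2400 10909/60000 8333/30000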